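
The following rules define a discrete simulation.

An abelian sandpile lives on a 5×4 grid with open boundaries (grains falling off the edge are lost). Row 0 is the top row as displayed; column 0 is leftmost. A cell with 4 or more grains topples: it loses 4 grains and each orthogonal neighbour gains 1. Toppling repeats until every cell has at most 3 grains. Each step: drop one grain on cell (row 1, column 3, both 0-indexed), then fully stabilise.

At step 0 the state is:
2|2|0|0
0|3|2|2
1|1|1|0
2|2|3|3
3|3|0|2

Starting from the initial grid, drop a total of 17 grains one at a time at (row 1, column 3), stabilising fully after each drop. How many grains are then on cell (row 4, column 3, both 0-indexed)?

step 0: 2|2|0|0
0|3|2|2
1|1|1|0
2|2|3|3
3|3|0|2
step 1: 2|2|0|0
0|3|2|3
1|1|1|0
2|2|3|3
3|3|0|2
step 2: 2|2|0|1
0|3|3|0
1|1|1|1
2|2|3|3
3|3|0|2
step 3: 2|2|0|1
0|3|3|1
1|1|1|1
2|2|3|3
3|3|0|2
step 4: 2|2|0|1
0|3|3|2
1|1|1|1
2|2|3|3
3|3|0|2
step 5: 2|2|0|1
0|3|3|3
1|1|1|1
2|2|3|3
3|3|0|2
step 6: 2|3|1|2
1|0|1|1
1|2|2|2
2|2|3|3
3|3|0|2
step 7: 2|3|1|2
1|0|1|2
1|2|2|2
2|2|3|3
3|3|0|2
step 8: 2|3|1|2
1|0|1|3
1|2|2|2
2|2|3|3
3|3|0|2
step 9: 2|3|1|3
1|0|2|0
1|2|2|3
2|2|3|3
3|3|0|2
step 10: 2|3|1|3
1|0|2|1
1|2|2|3
2|2|3|3
3|3|0|2
step 11: 2|3|1|3
1|0|2|2
1|2|2|3
2|2|3|3
3|3|0|2
step 12: 2|3|1|3
1|0|2|3
1|2|2|3
2|2|3|3
3|3|0|2
step 13: 2|3|3|0
1|1|0|3
1|3|1|2
2|3|1|1
3|3|1|3
step 14: 2|3|3|1
1|1|1|0
1|3|1|3
2|3|1|1
3|3|1|3
step 15: 2|3|3|1
1|1|1|1
1|3|1|3
2|3|1|1
3|3|1|3
step 16: 2|3|3|1
1|1|1|2
1|3|1|3
2|3|1|1
3|3|1|3
step 17: 2|3|3|1
1|1|1|3
1|3|1|3
2|3|1|1
3|3|1|3

3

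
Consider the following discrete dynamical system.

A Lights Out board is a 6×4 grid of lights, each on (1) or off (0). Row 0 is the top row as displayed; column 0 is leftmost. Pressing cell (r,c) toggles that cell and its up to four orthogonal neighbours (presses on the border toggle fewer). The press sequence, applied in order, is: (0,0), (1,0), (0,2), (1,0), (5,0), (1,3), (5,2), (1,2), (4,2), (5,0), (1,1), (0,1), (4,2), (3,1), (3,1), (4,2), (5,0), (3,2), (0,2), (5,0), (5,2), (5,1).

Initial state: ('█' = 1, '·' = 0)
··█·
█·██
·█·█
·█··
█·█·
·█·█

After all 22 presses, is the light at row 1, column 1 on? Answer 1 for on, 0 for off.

gen 0: ··█·
█·██
·█·█
·█··
█·█·
·█·█
gen 1: ███·
··██
·█·█
·█··
█·█·
·█·█
gen 2: ·██·
████
██·█
·█··
█·█·
·█·█
gen 3: ···█
██·█
██·█
·█··
█·█·
·█·█
gen 4: █··█
···█
·█·█
·█··
█·█·
·█·█
gen 5: █··█
···█
·█·█
·█··
··█·
█··█
gen 6: █···
··█·
·█··
·█··
··█·
█··█
gen 7: █···
··█·
·█··
·█··
····
███·
gen 8: █·█·
·█·█
·██·
·█··
····
███·
gen 9: █·█·
·█·█
·██·
·██·
·███
██··
gen 10: █·█·
·█·█
·██·
·██·
████
····
gen 11: ███·
█·██
··█·
·██·
████
····
gen 12: ····
████
··█·
·██·
████
····
gen 13: ····
████
··█·
·█··
█···
··█·
gen 14: ····
████
·██·
█·█·
██··
··█·
gen 15: ····
████
··█·
·█··
█···
··█·
gen 16: ····
████
··█·
·██·
████
····
gen 17: ····
████
··█·
·██·
·███
██··
gen 18: ····
████
····
···█
·█·█
██··
gen 19: ·███
██·█
····
···█
·█·█
██··
gen 20: ·███
██·█
····
···█
██·█
····
gen 21: ·███
██·█
····
···█
████
·███
gen 22: ·███
██·█
····
···█
█·██
█··█

1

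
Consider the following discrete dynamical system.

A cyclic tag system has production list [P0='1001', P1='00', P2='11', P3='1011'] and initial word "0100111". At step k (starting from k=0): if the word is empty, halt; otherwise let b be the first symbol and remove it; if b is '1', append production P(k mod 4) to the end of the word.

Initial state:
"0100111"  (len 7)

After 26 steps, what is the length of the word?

[0] "0100111"  (len 7)
[1] "100111"  (len 6)
[2] "0011100"  (len 7)
[3] "011100"  (len 6)
[4] "11100"  (len 5)
[5] "11001001"  (len 8)
[6] "100100100"  (len 9)
[7] "0010010011"  (len 10)
[8] "010010011"  (len 9)
[9] "10010011"  (len 8)
[10] "001001100"  (len 9)
[11] "01001100"  (len 8)
[12] "1001100"  (len 7)
[13] "0011001001"  (len 10)
[14] "011001001"  (len 9)
[15] "11001001"  (len 8)
[16] "10010011011"  (len 11)
[17] "00100110111001"  (len 14)
[18] "0100110111001"  (len 13)
[19] "100110111001"  (len 12)
[20] "001101110011011"  (len 15)
[21] "01101110011011"  (len 14)
[22] "1101110011011"  (len 13)
[23] "10111001101111"  (len 14)
[24] "01110011011111011"  (len 17)
[25] "1110011011111011"  (len 16)
[26] "11001101111101100"  (len 17)

17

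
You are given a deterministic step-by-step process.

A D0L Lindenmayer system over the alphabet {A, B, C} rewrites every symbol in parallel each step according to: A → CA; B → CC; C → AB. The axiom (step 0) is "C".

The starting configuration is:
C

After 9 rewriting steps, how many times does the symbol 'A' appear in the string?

k=0  C
k=1  AB
k=2  CACC
k=3  ABCAABAB
k=4  CACCABCACACCCACC
k=5  ABCAABABCACCABCAABCAABABABCAABAB
k=6  CACCABCACACCCACCABCAABABCACCABCACACCABCACACCCACCCACCABCACACCCACC
k=7  ABCAABABCACCABCAABCAABABABCAABABCACCABCACACCCACCABCAABABCA…ABCACCABCAABCAABABABCAABABABCAABABCACCABCAABCAABABABCAABAB  (len 128)
k=8  CACCABCACACCCACCABCAABABCACCABCACACCABCACACCCACCCACCABCACA…CACACCCACCABCAABABCACCABCACACCABCACACCCACCCACCABCACACCCACC  (len 256)
k=9  ABCAABABCACCABCAABCAABABABCAABABCACCABCACACCCACCABCAABABCA…ABCACCABCAABCAABABABCAABABABCAABABCACCABCAABCAABABABCAABAB  (len 512)

220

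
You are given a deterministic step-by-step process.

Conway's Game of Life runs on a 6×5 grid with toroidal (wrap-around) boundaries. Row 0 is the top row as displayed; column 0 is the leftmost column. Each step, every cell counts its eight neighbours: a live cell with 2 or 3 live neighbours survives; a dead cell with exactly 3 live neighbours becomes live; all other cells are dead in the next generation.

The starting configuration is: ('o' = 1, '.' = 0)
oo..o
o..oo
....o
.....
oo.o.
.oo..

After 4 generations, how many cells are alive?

gen 0: oo..o
o..oo
....o
.....
oo.o.
.oo..
gen 1: .....
.o.o.
o..oo
o...o
oo...
...o.
gen 2: ..o..
o.oo.
.ooo.
...o.
oo...
.....
gen 3: .ooo.
....o
.o...
o..oo
.....
.o...
gen 4: oooo.
oo.o.
...o.
o...o
o...o
.o...

13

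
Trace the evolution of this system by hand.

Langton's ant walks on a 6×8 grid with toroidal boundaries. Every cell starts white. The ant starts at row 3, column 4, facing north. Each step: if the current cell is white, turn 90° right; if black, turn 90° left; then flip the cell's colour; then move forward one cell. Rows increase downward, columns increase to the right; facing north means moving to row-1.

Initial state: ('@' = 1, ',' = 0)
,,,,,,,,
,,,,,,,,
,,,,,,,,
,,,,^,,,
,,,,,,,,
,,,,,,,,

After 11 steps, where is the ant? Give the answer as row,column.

gen 0: ,,,,,,,,
,,,,,,,,
,,,,,,,,
,,,,^,,,
,,,,,,,,
,,,,,,,,
gen 1: ,,,,,,,,
,,,,,,,,
,,,,,,,,
,,,,@>,,
,,,,,,,,
,,,,,,,,
gen 2: ,,,,,,,,
,,,,,,,,
,,,,,,,,
,,,,@@,,
,,,,,v,,
,,,,,,,,
gen 3: ,,,,,,,,
,,,,,,,,
,,,,,,,,
,,,,@@,,
,,,,<@,,
,,,,,,,,
gen 4: ,,,,,,,,
,,,,,,,,
,,,,,,,,
,,,,^@,,
,,,,@@,,
,,,,,,,,
gen 5: ,,,,,,,,
,,,,,,,,
,,,,,,,,
,,,<,@,,
,,,,@@,,
,,,,,,,,
gen 6: ,,,,,,,,
,,,,,,,,
,,,^,,,,
,,,@,@,,
,,,,@@,,
,,,,,,,,
gen 7: ,,,,,,,,
,,,,,,,,
,,,@>,,,
,,,@,@,,
,,,,@@,,
,,,,,,,,
gen 8: ,,,,,,,,
,,,,,,,,
,,,@@,,,
,,,@v@,,
,,,,@@,,
,,,,,,,,
gen 9: ,,,,,,,,
,,,,,,,,
,,,@@,,,
,,,<@@,,
,,,,@@,,
,,,,,,,,
gen 10: ,,,,,,,,
,,,,,,,,
,,,@@,,,
,,,,@@,,
,,,v@@,,
,,,,,,,,
gen 11: ,,,,,,,,
,,,,,,,,
,,,@@,,,
,,,,@@,,
,,<@@@,,
,,,,,,,,

4,2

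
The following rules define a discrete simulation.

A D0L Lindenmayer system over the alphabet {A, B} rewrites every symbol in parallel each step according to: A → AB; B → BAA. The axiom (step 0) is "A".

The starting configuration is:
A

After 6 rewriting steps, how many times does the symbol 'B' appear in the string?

70

t=0: A
t=1: AB
t=2: ABBAA
t=3: ABBAABAAABAB
t=4: ABBAABAAABABBAAABABABBAAABBAA
t=5: ABBAABAAABABBAAABABABBAAABBAABAAABABABBAAABBAAABBAABAAABABABBAABAAABAB
t=6: ABBAABAAABABBAAABABABBAAABBAABAAABABABBAAABBAAABBAABAAABAB…ABBAABAAABABBAAABABABBAAABBAAABBAABAAABABBAAABABABBAAABBAA  (len 169)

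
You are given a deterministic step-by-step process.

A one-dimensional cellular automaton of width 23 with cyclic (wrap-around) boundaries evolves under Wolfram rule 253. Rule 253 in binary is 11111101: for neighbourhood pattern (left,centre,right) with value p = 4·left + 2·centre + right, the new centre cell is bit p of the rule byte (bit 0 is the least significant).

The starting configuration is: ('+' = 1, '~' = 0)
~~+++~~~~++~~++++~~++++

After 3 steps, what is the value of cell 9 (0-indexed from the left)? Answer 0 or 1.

t=0: ~~+++~~~~++~~++++~~++++
t=1: +~++++++~+++~+++++~++++
t=2: +++++++++++++++++++++++
t=3: +++++++++++++++++++++++

1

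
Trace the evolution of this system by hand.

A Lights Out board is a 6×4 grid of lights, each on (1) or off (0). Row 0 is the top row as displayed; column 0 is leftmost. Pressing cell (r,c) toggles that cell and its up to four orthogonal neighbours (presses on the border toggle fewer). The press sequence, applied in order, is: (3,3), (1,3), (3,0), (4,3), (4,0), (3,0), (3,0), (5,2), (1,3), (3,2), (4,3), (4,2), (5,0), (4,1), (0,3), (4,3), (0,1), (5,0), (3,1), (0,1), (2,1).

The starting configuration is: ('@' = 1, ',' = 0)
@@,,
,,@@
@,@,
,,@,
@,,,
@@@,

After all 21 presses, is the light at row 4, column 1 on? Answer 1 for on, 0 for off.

0

step 0: @@,,
,,@@
@,@,
,,@,
@,,,
@@@,
step 1: @@,,
,,@@
@,@@
,,,@
@,,@
@@@,
step 2: @@,@
,,,,
@,@,
,,,@
@,,@
@@@,
step 3: @@,@
,,,,
,,@,
@@,@
,,,@
@@@,
step 4: @@,@
,,,,
,,@,
@@,,
,,@,
@@@@
step 5: @@,@
,,,,
,,@,
,@,,
@@@,
,@@@
step 6: @@,@
,,,,
@,@,
@,,,
,@@,
,@@@
step 7: @@,@
,,,,
,,@,
,@,,
@@@,
,@@@
step 8: @@,@
,,,,
,,@,
,@,,
@@,,
,,,,
step 9: @@,,
,,@@
,,@@
,@,,
@@,,
,,,,
step 10: @@,,
,,@@
,,,@
,,@@
@@@,
,,,,
step 11: @@,,
,,@@
,,,@
,,@,
@@,@
,,,@
step 12: @@,,
,,@@
,,,@
,,,,
@,@,
,,@@
step 13: @@,,
,,@@
,,,@
,,,,
,,@,
@@@@
step 14: @@,,
,,@@
,,,@
,@,,
@@,,
@,@@
step 15: @@@@
,,@,
,,,@
,@,,
@@,,
@,@@
step 16: @@@@
,,@,
,,,@
,@,@
@@@@
@,@,
step 17: ,,,@
,@@,
,,,@
,@,@
@@@@
@,@,
step 18: ,,,@
,@@,
,,,@
,@,@
,@@@
,@@,
step 19: ,,,@
,@@,
,@,@
@,@@
,,@@
,@@,
step 20: @@@@
,,@,
,@,@
@,@@
,,@@
,@@,
step 21: @@@@
,@@,
@,@@
@@@@
,,@@
,@@,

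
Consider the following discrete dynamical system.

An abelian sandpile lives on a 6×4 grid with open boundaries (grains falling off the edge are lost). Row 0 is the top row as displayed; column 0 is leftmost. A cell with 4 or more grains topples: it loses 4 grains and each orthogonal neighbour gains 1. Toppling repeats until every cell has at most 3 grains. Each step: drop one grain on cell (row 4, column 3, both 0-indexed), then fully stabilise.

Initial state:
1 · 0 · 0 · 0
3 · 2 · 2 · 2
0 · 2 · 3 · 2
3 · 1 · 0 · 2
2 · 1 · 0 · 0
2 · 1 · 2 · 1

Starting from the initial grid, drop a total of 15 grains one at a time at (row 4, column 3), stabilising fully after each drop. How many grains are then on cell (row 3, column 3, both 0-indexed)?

2

gen 0: 1 · 0 · 0 · 0
3 · 2 · 2 · 2
0 · 2 · 3 · 2
3 · 1 · 0 · 2
2 · 1 · 0 · 0
2 · 1 · 2 · 1
gen 1: 1 · 0 · 0 · 0
3 · 2 · 2 · 2
0 · 2 · 3 · 2
3 · 1 · 0 · 2
2 · 1 · 0 · 1
2 · 1 · 2 · 1
gen 2: 1 · 0 · 0 · 0
3 · 2 · 2 · 2
0 · 2 · 3 · 2
3 · 1 · 0 · 2
2 · 1 · 0 · 2
2 · 1 · 2 · 1
gen 3: 1 · 0 · 0 · 0
3 · 2 · 2 · 2
0 · 2 · 3 · 2
3 · 1 · 0 · 2
2 · 1 · 0 · 3
2 · 1 · 2 · 1
gen 4: 1 · 0 · 0 · 0
3 · 2 · 2 · 2
0 · 2 · 3 · 2
3 · 1 · 0 · 3
2 · 1 · 1 · 0
2 · 1 · 2 · 2
gen 5: 1 · 0 · 0 · 0
3 · 2 · 2 · 2
0 · 2 · 3 · 2
3 · 1 · 0 · 3
2 · 1 · 1 · 1
2 · 1 · 2 · 2
gen 6: 1 · 0 · 0 · 0
3 · 2 · 2 · 2
0 · 2 · 3 · 2
3 · 1 · 0 · 3
2 · 1 · 1 · 2
2 · 1 · 2 · 2
gen 7: 1 · 0 · 0 · 0
3 · 2 · 2 · 2
0 · 2 · 3 · 2
3 · 1 · 0 · 3
2 · 1 · 1 · 3
2 · 1 · 2 · 2
gen 8: 1 · 0 · 0 · 0
3 · 2 · 2 · 2
0 · 2 · 3 · 3
3 · 1 · 1 · 0
2 · 1 · 2 · 1
2 · 1 · 2 · 3
gen 9: 1 · 0 · 0 · 0
3 · 2 · 2 · 2
0 · 2 · 3 · 3
3 · 1 · 1 · 0
2 · 1 · 2 · 2
2 · 1 · 2 · 3
gen 10: 1 · 0 · 0 · 0
3 · 2 · 2 · 2
0 · 2 · 3 · 3
3 · 1 · 1 · 0
2 · 1 · 2 · 3
2 · 1 · 2 · 3
gen 11: 1 · 0 · 0 · 0
3 · 2 · 2 · 2
0 · 2 · 3 · 3
3 · 1 · 1 · 1
2 · 1 · 3 · 1
2 · 1 · 3 · 0
gen 12: 1 · 0 · 0 · 0
3 · 2 · 2 · 2
0 · 2 · 3 · 3
3 · 1 · 1 · 1
2 · 1 · 3 · 2
2 · 1 · 3 · 0
gen 13: 1 · 0 · 0 · 0
3 · 2 · 2 · 2
0 · 2 · 3 · 3
3 · 1 · 1 · 1
2 · 1 · 3 · 3
2 · 1 · 3 · 0
gen 14: 1 · 0 · 0 · 0
3 · 2 · 2 · 2
0 · 2 · 3 · 3
3 · 1 · 2 · 2
2 · 2 · 1 · 1
2 · 2 · 0 · 2
gen 15: 1 · 0 · 0 · 0
3 · 2 · 2 · 2
0 · 2 · 3 · 3
3 · 1 · 2 · 2
2 · 2 · 1 · 2
2 · 2 · 0 · 2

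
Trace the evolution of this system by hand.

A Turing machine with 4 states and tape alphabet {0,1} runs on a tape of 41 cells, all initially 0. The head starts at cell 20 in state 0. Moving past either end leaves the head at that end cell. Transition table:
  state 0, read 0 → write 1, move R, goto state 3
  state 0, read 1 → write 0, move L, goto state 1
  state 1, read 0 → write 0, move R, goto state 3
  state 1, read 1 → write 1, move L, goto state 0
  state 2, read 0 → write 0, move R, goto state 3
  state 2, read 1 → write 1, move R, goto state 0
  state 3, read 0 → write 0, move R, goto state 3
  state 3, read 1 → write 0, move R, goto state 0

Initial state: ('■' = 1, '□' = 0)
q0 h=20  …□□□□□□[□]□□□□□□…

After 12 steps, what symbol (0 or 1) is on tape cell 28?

0

k=0  q0 h=20  …□□□□□□[□]□□□□□□…
k=1  q3 h=21  …□□□□□■[□]□□□□□□…
k=2  q3 h=22  …□□□□■□[□]□□□□□□…
k=3  q3 h=23  …□□□■□□[□]□□□□□□…
k=4  q3 h=24  …□□■□□□[□]□□□□□□…
k=5  q3 h=25  …□■□□□□[□]□□□□□□…
k=6  q3 h=26  …■□□□□□[□]□□□□□□…
k=7  q3 h=27  …□□□□□□[□]□□□□□□…
k=8  q3 h=28  …□□□□□□[□]□□□□□□…
k=9  q3 h=29  …□□□□□□[□]□□□□□□…
k=10  q3 h=30  …□□□□□□[□]□□□□□□…
k=11  q3 h=31  …□□□□□□[□]□□□□□□…
k=12  q3 h=32  …□□□□□□[□]□□□□□□…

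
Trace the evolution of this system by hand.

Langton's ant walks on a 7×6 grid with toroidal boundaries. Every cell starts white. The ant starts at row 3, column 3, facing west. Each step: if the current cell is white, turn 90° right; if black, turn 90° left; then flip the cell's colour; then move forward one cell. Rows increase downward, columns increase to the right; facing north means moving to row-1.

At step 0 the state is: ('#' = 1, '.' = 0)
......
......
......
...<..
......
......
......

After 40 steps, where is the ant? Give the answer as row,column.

0) ......
......
......
...<..
......
......
......
1) ......
......
...^..
...#..
......
......
......
2) ......
......
...#>.
...#..
......
......
......
3) ......
......
...##.
...#v.
......
......
......
4) ......
......
...##.
...<#.
......
......
......
5) ......
......
...##.
....#.
...v..
......
......
6) ......
......
...##.
....#.
..<#..
......
......
7) ......
......
...##.
..^.#.
..##..
......
......
8) ......
......
...##.
..#>#.
..##..
......
......
9) ......
......
...##.
..###.
..#v..
......
......
10) ......
......
...##.
..###.
..#.>.
......
......
11) ......
......
...##.
..###.
..#.#.
....v.
......
12) ......
......
...##.
..###.
..#.#.
...<#.
......
13) ......
......
...##.
..###.
..#^#.
...##.
......
14) ......
......
...##.
..###.
..##>.
...##.
......
15) ......
......
...##.
..##^.
..##..
...##.
......
16) ......
......
...##.
..#<..
..##..
...##.
......
17) ......
......
...##.
..#...
..#v..
...##.
......
18) ......
......
...##.
..#...
..#.>.
...##.
......
19) ......
......
...##.
..#...
..#.#.
...#v.
......
20) ......
......
...##.
..#...
..#.#.
...#.>
......
21) ......
......
...##.
..#...
..#.#.
...#.#
.....v
22) ......
......
...##.
..#...
..#.#.
...#.#
....<#
23) ......
......
...##.
..#...
..#.#.
...#^#
....##
24) ......
......
...##.
..#...
..#.#.
...##>
....##
25) ......
......
...##.
..#...
..#.#^
...##.
....##
26) ......
......
...##.
..#...
>.#.##
...##.
....##
27) ......
......
...##.
..#...
#.#.##
v..##.
....##
28) ......
......
...##.
..#...
#.#.##
#..##<
....##
29) ......
......
...##.
..#...
#.#.#^
#..###
....##
30) ......
......
...##.
..#...
#.#.<.
#..###
....##
31) ......
......
...##.
..#...
#.#...
#..#v#
....##
32) ......
......
...##.
..#...
#.#...
#..#.>
....##
33) ......
......
...##.
..#...
#.#..^
#..#..
....##
34) ......
......
...##.
..#...
>.#..#
#..#..
....##
35) ......
......
...##.
^.#...
..#..#
#..#..
....##
36) ......
......
...##.
#>#...
..#..#
#..#..
....##
37) ......
......
...##.
###...
.v#..#
#..#..
....##
38) ......
......
...##.
###...
<##..#
#..#..
....##
39) ......
......
...##.
^##...
###..#
#..#..
....##
40) ......
......
...##.
.##..<
###..#
#..#..
....##

3,5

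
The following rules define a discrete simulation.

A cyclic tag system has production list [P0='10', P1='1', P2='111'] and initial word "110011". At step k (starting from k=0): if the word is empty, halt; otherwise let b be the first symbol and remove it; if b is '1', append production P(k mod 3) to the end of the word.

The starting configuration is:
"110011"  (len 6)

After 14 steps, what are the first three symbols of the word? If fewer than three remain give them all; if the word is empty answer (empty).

011

step 0: "110011"  (len 6)
step 1: "1001110"  (len 7)
step 2: "0011101"  (len 7)
step 3: "011101"  (len 6)
step 4: "11101"  (len 5)
step 5: "11011"  (len 5)
step 6: "1011111"  (len 7)
step 7: "01111110"  (len 8)
step 8: "1111110"  (len 7)
step 9: "111110111"  (len 9)
step 10: "1111011110"  (len 10)
step 11: "1110111101"  (len 10)
step 12: "110111101111"  (len 12)
step 13: "1011110111110"  (len 13)
step 14: "0111101111101"  (len 13)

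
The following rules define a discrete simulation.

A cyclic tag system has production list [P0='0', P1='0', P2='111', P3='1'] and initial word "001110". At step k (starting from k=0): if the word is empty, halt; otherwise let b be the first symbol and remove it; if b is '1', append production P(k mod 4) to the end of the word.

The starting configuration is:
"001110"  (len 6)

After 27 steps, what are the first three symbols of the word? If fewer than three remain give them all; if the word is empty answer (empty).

step 0: "001110"  (len 6)
step 1: "01110"  (len 5)
step 2: "1110"  (len 4)
step 3: "110111"  (len 6)
step 4: "101111"  (len 6)
step 5: "011110"  (len 6)
step 6: "11110"  (len 5)
step 7: "1110111"  (len 7)
step 8: "1101111"  (len 7)
step 9: "1011110"  (len 7)
step 10: "0111100"  (len 7)
step 11: "111100"  (len 6)
step 12: "111001"  (len 6)
step 13: "110010"  (len 6)
step 14: "100100"  (len 6)
step 15: "00100111"  (len 8)
step 16: "0100111"  (len 7)
step 17: "100111"  (len 6)
step 18: "001110"  (len 6)
step 19: "01110"  (len 5)
step 20: "1110"  (len 4)
step 21: "1100"  (len 4)
step 22: "1000"  (len 4)
step 23: "000111"  (len 6)
step 24: "00111"  (len 5)
step 25: "0111"  (len 4)
step 26: "111"  (len 3)
step 27: "11111"  (len 5)

111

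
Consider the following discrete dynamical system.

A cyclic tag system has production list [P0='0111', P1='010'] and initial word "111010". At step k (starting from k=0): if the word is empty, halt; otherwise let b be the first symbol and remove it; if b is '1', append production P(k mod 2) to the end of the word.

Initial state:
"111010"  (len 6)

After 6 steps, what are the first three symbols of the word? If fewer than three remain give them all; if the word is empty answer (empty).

gen 0: "111010"  (len 6)
gen 1: "110100111"  (len 9)
gen 2: "10100111010"  (len 11)
gen 3: "01001110100111"  (len 14)
gen 4: "1001110100111"  (len 13)
gen 5: "0011101001110111"  (len 16)
gen 6: "011101001110111"  (len 15)

011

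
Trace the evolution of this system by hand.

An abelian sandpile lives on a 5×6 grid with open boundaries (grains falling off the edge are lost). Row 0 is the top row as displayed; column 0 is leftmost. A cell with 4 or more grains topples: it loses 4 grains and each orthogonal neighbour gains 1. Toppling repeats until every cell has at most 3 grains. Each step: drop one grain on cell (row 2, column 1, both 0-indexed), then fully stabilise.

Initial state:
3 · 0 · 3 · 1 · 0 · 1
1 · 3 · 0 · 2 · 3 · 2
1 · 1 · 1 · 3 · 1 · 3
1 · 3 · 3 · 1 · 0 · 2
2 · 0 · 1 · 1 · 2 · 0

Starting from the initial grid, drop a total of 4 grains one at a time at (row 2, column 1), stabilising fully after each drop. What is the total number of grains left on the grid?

[0] 3 · 0 · 3 · 1 · 0 · 1
1 · 3 · 0 · 2 · 3 · 2
1 · 1 · 1 · 3 · 1 · 3
1 · 3 · 3 · 1 · 0 · 2
2 · 0 · 1 · 1 · 2 · 0
[1] 3 · 0 · 3 · 1 · 0 · 1
1 · 3 · 0 · 2 · 3 · 2
1 · 2 · 1 · 3 · 1 · 3
1 · 3 · 3 · 1 · 0 · 2
2 · 0 · 1 · 1 · 2 · 0
[2] 3 · 0 · 3 · 1 · 0 · 1
1 · 3 · 0 · 2 · 3 · 2
1 · 3 · 1 · 3 · 1 · 3
1 · 3 · 3 · 1 · 0 · 2
2 · 0 · 1 · 1 · 2 · 0
[3] 3 · 1 · 3 · 1 · 0 · 1
2 · 0 · 1 · 2 · 3 · 2
2 · 2 · 3 · 3 · 1 · 3
2 · 1 · 0 · 2 · 0 · 2
2 · 1 · 2 · 1 · 2 · 0
[4] 3 · 1 · 3 · 1 · 0 · 1
2 · 0 · 1 · 2 · 3 · 2
2 · 3 · 3 · 3 · 1 · 3
2 · 1 · 0 · 2 · 0 · 2
2 · 1 · 2 · 1 · 2 · 0

49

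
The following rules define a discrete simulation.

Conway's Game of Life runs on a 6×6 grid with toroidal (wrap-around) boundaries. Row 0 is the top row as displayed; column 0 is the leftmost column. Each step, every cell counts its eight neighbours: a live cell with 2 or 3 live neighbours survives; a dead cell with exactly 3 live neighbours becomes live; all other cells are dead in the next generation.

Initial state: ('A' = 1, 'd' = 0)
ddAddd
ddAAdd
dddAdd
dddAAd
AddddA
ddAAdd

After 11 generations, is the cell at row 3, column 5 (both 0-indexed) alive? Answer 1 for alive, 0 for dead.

0

gen 0: ddAddd
ddAAdd
dddAdd
dddAAd
AddddA
ddAAdd
gen 1: dAdddd
ddAAdd
dddddd
dddAAA
ddAddA
dAAAdd
gen 2: dAdddd
ddAddd
ddAddd
dddAAA
AAdddA
AAdAdd
gen 3: AAdddd
dAAddd
ddAdAd
dAAAAA
dAdAdd
dddddA
gen 4: AAAddd
AdAAdd
AdddAA
AAdddA
dAdAdA
dAAddd
gen 5: Addddd
ddAAAd
ddAAAd
dAAddd
ddddAA
dddAdd
gen 6: ddAdAd
dAAdAA
ddddAd
dAAddA
ddAAAd
ddddAA
gen 7: AAAddd
dAAdAA
ddddAd
dAAddA
AAAddd
ddAddA
gen 8: ddddAd
ddAdAA
ddddAd
ddAAdA
dddAdA
dddAdA
gen 9: dddddd
ddddAA
ddAddd
ddAAdA
AddAdA
dddAdA
gen 10: dddddA
dddddd
ddAddA
AAAAdA
AddAdA
AddddA
gen 11: AddddA
dddddd
ddAAAA
dddAdd
dddAdd
dddddd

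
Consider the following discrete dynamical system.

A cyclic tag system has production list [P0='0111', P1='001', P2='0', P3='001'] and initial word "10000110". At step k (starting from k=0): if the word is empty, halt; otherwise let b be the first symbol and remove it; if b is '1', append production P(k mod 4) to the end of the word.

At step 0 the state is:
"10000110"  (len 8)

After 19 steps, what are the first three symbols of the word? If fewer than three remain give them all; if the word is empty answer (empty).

000

step 0: "10000110"  (len 8)
step 1: "00001100111"  (len 11)
step 2: "0001100111"  (len 10)
step 3: "001100111"  (len 9)
step 4: "01100111"  (len 8)
step 5: "1100111"  (len 7)
step 6: "100111001"  (len 9)
step 7: "001110010"  (len 9)
step 8: "01110010"  (len 8)
step 9: "1110010"  (len 7)
step 10: "110010001"  (len 9)
step 11: "100100010"  (len 9)
step 12: "00100010001"  (len 11)
step 13: "0100010001"  (len 10)
step 14: "100010001"  (len 9)
step 15: "000100010"  (len 9)
step 16: "00100010"  (len 8)
step 17: "0100010"  (len 7)
step 18: "100010"  (len 6)
step 19: "000100"  (len 6)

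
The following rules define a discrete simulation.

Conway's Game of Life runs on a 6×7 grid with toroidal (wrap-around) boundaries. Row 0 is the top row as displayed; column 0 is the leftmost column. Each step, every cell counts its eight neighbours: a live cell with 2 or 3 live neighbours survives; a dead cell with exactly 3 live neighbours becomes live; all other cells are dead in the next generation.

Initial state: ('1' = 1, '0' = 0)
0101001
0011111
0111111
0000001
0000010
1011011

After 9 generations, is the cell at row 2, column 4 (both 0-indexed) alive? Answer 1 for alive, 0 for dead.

gen 0: 0101001
0011111
0111111
0000001
0000010
1011011
gen 1: 0100000
0000000
0100000
1011001
1000110
1111010
gen 2: 1100000
0000000
1110000
1011111
0000010
1011010
gen 3: 1110001
0010000
1010110
1011110
1000000
1010100
gen 4: 1010001
0010010
0010010
1010010
1010010
0011000
gen 5: 0010001
0011010
0011110
0011110
0010100
1011000
gen 6: 0000101
0100011
0100001
0100000
0000010
0010000
gen 7: 1000001
0000001
0110011
1000000
0000000
0000010
gen 8: 1000011
0100000
0100011
1100001
0000000
0000001
gen 9: 1000011
0100000
0110011
0100011
0000001
1000011

0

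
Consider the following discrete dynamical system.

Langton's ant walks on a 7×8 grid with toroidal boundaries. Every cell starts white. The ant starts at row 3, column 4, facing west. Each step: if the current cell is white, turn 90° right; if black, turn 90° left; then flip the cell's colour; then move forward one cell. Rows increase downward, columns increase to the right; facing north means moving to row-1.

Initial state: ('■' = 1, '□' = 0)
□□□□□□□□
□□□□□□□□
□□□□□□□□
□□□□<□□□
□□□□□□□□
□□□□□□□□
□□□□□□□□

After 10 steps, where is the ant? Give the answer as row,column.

4,5

k=0  □□□□□□□□
□□□□□□□□
□□□□□□□□
□□□□<□□□
□□□□□□□□
□□□□□□□□
□□□□□□□□
k=1  □□□□□□□□
□□□□□□□□
□□□□^□□□
□□□□■□□□
□□□□□□□□
□□□□□□□□
□□□□□□□□
k=2  □□□□□□□□
□□□□□□□□
□□□□■>□□
□□□□■□□□
□□□□□□□□
□□□□□□□□
□□□□□□□□
k=3  □□□□□□□□
□□□□□□□□
□□□□■■□□
□□□□■v□□
□□□□□□□□
□□□□□□□□
□□□□□□□□
k=4  □□□□□□□□
□□□□□□□□
□□□□■■□□
□□□□<■□□
□□□□□□□□
□□□□□□□□
□□□□□□□□
k=5  □□□□□□□□
□□□□□□□□
□□□□■■□□
□□□□□■□□
□□□□v□□□
□□□□□□□□
□□□□□□□□
k=6  □□□□□□□□
□□□□□□□□
□□□□■■□□
□□□□□■□□
□□□<■□□□
□□□□□□□□
□□□□□□□□
k=7  □□□□□□□□
□□□□□□□□
□□□□■■□□
□□□^□■□□
□□□■■□□□
□□□□□□□□
□□□□□□□□
k=8  □□□□□□□□
□□□□□□□□
□□□□■■□□
□□□■>■□□
□□□■■□□□
□□□□□□□□
□□□□□□□□
k=9  □□□□□□□□
□□□□□□□□
□□□□■■□□
□□□■■■□□
□□□■v□□□
□□□□□□□□
□□□□□□□□
k=10  □□□□□□□□
□□□□□□□□
□□□□■■□□
□□□■■■□□
□□□■□>□□
□□□□□□□□
□□□□□□□□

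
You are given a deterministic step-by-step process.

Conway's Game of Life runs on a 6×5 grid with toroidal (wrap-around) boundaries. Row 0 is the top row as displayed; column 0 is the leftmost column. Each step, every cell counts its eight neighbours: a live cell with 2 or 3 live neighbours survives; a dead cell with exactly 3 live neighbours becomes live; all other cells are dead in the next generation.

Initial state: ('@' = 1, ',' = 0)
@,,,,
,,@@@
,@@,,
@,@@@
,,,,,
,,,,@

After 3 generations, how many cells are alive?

[0] @,,,,
,,@@@
,@@,,
@,@@@
,,,,,
,,,,@
[1] @,,,,
@,@@@
,,,,,
@,@@@
@,,,,
,,,,,
[2] @@,@,
@@,@@
,,,,,
@@,@@
@@,@,
,,,,,
[3] ,@,@,
,@,@,
,,,,,
,@,@,
,@,@,
,,,,,

8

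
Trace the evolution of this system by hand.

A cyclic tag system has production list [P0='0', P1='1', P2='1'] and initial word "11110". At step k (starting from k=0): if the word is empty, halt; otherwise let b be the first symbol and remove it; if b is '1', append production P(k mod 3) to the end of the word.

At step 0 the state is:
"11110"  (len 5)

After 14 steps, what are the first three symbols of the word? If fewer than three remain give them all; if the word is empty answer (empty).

t=0: "11110"  (len 5)
t=1: "11100"  (len 5)
t=2: "11001"  (len 5)
t=3: "10011"  (len 5)
t=4: "00110"  (len 5)
t=5: "0110"  (len 4)
t=6: "110"  (len 3)
t=7: "100"  (len 3)
t=8: "001"  (len 3)
t=9: "01"  (len 2)
t=10: "1"  (len 1)
t=11: "1"  (len 1)
t=12: "1"  (len 1)
t=13: "0"  (len 1)
t=14: (halted — word empty)

(empty)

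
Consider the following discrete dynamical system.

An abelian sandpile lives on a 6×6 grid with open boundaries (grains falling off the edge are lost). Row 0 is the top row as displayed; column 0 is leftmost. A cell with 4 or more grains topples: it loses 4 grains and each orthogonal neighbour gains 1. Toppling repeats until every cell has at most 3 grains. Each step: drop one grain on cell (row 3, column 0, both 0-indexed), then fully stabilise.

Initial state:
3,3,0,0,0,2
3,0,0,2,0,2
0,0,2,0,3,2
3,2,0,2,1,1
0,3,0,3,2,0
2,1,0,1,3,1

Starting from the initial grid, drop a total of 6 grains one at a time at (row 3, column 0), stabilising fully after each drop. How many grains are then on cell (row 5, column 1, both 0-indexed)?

gen 0: 3,3,0,0,0,2
3,0,0,2,0,2
0,0,2,0,3,2
3,2,0,2,1,1
0,3,0,3,2,0
2,1,0,1,3,1
gen 1: 3,3,0,0,0,2
3,0,0,2,0,2
1,0,2,0,3,2
0,3,0,2,1,1
1,3,0,3,2,0
2,1,0,1,3,1
gen 2: 3,3,0,0,0,2
3,0,0,2,0,2
1,0,2,0,3,2
1,3,0,2,1,1
1,3,0,3,2,0
2,1,0,1,3,1
gen 3: 3,3,0,0,0,2
3,0,0,2,0,2
1,0,2,0,3,2
2,3,0,2,1,1
1,3,0,3,2,0
2,1,0,1,3,1
gen 4: 3,3,0,0,0,2
3,0,0,2,0,2
1,0,2,0,3,2
3,3,0,2,1,1
1,3,0,3,2,0
2,1,0,1,3,1
gen 5: 3,3,0,0,0,2
3,0,0,2,0,2
2,1,2,0,3,2
1,1,1,2,1,1
3,0,1,3,2,0
2,2,0,1,3,1
gen 6: 3,3,0,0,0,2
3,0,0,2,0,2
2,1,2,0,3,2
2,1,1,2,1,1
3,0,1,3,2,0
2,2,0,1,3,1

2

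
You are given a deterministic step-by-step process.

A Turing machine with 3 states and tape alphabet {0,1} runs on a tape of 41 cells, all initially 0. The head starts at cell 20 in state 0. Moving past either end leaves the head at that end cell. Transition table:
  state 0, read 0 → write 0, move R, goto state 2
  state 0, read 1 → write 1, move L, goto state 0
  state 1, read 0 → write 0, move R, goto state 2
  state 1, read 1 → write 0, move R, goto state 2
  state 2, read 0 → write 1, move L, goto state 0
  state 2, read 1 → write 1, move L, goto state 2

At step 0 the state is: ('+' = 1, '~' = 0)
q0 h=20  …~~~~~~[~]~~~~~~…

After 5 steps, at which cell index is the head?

19

gen 0: q0 h=20  …~~~~~~[~]~~~~~~…
gen 1: q2 h=21  …~~~~~~[~]~~~~~~…
gen 2: q0 h=20  …~~~~~~[~]+~~~~~…
gen 3: q2 h=21  …~~~~~~[+]~~~~~~…
gen 4: q2 h=20  …~~~~~~[~]+~~~~~…
gen 5: q0 h=19  …~~~~~~[~]++~~~~…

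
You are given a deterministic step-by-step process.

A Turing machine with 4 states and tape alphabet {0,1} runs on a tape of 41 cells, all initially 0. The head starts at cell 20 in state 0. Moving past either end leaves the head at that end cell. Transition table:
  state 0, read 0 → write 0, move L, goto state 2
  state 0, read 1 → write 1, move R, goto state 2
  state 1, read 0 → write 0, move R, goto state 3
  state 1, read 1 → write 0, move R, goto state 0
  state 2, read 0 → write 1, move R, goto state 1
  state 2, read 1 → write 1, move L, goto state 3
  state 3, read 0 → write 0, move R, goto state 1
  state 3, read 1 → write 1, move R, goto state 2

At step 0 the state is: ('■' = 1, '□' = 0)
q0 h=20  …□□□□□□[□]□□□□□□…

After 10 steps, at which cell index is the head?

28

[0] q0 h=20  …□□□□□□[□]□□□□□□…
[1] q2 h=19  …□□□□□□[□]□□□□□□…
[2] q1 h=20  …□□□□□■[□]□□□□□□…
[3] q3 h=21  …□□□□■□[□]□□□□□□…
[4] q1 h=22  …□□□■□□[□]□□□□□□…
[5] q3 h=23  …□□■□□□[□]□□□□□□…
[6] q1 h=24  …□■□□□□[□]□□□□□□…
[7] q3 h=25  …■□□□□□[□]□□□□□□…
[8] q1 h=26  …□□□□□□[□]□□□□□□…
[9] q3 h=27  …□□□□□□[□]□□□□□□…
[10] q1 h=28  …□□□□□□[□]□□□□□□…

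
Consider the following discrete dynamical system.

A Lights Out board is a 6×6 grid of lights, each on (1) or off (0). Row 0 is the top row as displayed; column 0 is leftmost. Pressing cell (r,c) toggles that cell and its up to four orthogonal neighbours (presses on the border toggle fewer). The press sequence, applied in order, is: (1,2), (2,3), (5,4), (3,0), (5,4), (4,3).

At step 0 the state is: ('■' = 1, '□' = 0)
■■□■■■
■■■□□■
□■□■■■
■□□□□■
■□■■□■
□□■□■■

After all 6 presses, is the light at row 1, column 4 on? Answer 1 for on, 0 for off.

k=0  ■■□■■■
■■■□□■
□■□■■■
■□□□□■
■□■■□■
□□■□■■
k=1  ■■■■■■
■□□■□■
□■■■■■
■□□□□■
■□■■□■
□□■□■■
k=2  ■■■■■■
■□□□□■
□■□□□■
■□□■□■
■□■■□■
□□■□■■
k=3  ■■■■■■
■□□□□■
□■□□□■
■□□■□■
■□■■■■
□□■■□□
k=4  ■■■■■■
■□□□□■
■■□□□■
□■□■□■
□□■■■■
□□■■□□
k=5  ■■■■■■
■□□□□■
■■□□□■
□■□■□■
□□■■□■
□□■□■■
k=6  ■■■■■■
■□□□□■
■■□□□■
□■□□□■
□□□□■■
□□■■■■

0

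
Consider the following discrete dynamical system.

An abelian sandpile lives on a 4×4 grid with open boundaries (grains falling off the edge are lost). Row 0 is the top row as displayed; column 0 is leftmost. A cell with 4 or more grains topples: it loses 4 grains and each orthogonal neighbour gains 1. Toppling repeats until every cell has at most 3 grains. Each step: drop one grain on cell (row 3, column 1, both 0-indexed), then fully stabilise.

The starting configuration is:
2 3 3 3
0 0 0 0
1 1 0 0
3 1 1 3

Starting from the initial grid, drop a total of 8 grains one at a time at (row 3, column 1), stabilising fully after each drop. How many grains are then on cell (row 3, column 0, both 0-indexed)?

0) 2 3 3 3
0 0 0 0
1 1 0 0
3 1 1 3
1) 2 3 3 3
0 0 0 0
1 1 0 0
3 2 1 3
2) 2 3 3 3
0 0 0 0
1 1 0 0
3 3 1 3
3) 2 3 3 3
0 0 0 0
2 2 0 0
0 1 2 3
4) 2 3 3 3
0 0 0 0
2 2 0 0
0 2 2 3
5) 2 3 3 3
0 0 0 0
2 2 0 0
0 3 2 3
6) 2 3 3 3
0 0 0 0
2 3 0 0
1 0 3 3
7) 2 3 3 3
0 0 0 0
2 3 0 0
1 1 3 3
8) 2 3 3 3
0 0 0 0
2 3 0 0
1 2 3 3

1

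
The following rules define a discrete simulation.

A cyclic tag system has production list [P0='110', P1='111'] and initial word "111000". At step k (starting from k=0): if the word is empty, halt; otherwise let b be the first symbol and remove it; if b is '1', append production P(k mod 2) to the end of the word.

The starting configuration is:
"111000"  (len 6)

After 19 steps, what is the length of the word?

26

gen 0: "111000"  (len 6)
gen 1: "11000110"  (len 8)
gen 2: "1000110111"  (len 10)
gen 3: "000110111110"  (len 12)
gen 4: "00110111110"  (len 11)
gen 5: "0110111110"  (len 10)
gen 6: "110111110"  (len 9)
gen 7: "10111110110"  (len 11)
gen 8: "0111110110111"  (len 13)
gen 9: "111110110111"  (len 12)
gen 10: "11110110111111"  (len 14)
gen 11: "1110110111111110"  (len 16)
gen 12: "110110111111110111"  (len 18)
gen 13: "10110111111110111110"  (len 20)
gen 14: "0110111111110111110111"  (len 22)
gen 15: "110111111110111110111"  (len 21)
gen 16: "10111111110111110111111"  (len 23)
gen 17: "0111111110111110111111110"  (len 25)
gen 18: "111111110111110111111110"  (len 24)
gen 19: "11111110111110111111110110"  (len 26)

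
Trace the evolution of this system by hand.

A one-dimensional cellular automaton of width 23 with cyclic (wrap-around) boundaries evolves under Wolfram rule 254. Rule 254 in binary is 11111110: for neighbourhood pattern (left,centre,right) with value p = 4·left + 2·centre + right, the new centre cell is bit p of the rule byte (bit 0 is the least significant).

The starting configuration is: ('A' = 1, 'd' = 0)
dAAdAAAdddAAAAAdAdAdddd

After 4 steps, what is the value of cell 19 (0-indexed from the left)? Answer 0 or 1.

1

0) dAAdAAAdddAAAAAdAdAdddd
1) AAAAAAAAdAAAAAAAAAAAddd
2) AAAAAAAAAAAAAAAAAAAAAdA
3) AAAAAAAAAAAAAAAAAAAAAAA
4) AAAAAAAAAAAAAAAAAAAAAAA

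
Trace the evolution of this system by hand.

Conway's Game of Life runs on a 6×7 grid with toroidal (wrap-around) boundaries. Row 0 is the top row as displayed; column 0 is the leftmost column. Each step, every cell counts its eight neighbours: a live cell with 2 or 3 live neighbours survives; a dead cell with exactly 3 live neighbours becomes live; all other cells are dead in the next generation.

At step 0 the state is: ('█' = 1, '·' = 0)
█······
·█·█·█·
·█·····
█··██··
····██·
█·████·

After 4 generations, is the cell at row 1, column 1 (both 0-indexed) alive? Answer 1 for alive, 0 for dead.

0

[0] █······
·█·█·█·
·█·····
█··██··
····██·
█·████·
[1] █····█·
███····
██·█···
···███·
·██····
·█·█·█·
[2] █···█··
··█····
█··█··█
█··██··
·█···█·
██··█·█
[3] █··█·██
██·█··█
█████·█
██████·
·███·█·
·█··█·█
[4] ···█···
·······
·······
·······
·······
·█·····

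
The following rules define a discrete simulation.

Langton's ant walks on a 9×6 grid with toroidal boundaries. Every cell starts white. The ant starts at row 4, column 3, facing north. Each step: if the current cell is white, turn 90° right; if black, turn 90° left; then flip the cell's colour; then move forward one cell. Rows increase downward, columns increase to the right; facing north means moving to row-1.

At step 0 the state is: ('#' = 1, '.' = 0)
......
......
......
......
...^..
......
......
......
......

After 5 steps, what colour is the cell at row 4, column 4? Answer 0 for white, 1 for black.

1

gen 0: ......
......
......
......
...^..
......
......
......
......
gen 1: ......
......
......
......
...#>.
......
......
......
......
gen 2: ......
......
......
......
...##.
....v.
......
......
......
gen 3: ......
......
......
......
...##.
...<#.
......
......
......
gen 4: ......
......
......
......
...^#.
...##.
......
......
......
gen 5: ......
......
......
......
..<.#.
...##.
......
......
......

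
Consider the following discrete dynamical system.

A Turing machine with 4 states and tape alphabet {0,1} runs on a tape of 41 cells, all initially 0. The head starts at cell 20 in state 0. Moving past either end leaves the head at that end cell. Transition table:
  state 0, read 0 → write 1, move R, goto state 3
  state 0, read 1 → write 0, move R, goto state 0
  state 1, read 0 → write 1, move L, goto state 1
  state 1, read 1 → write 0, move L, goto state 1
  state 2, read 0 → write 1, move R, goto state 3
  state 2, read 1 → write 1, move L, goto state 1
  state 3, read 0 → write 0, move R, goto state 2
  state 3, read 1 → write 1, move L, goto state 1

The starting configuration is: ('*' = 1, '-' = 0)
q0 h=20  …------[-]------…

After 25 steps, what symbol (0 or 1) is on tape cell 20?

1

gen 0: q0 h=20  …------[-]------…
gen 1: q3 h=21  …-----*[-]------…
gen 2: q2 h=22  …----*-[-]------…
gen 3: q3 h=23  …---*-*[-]------…
gen 4: q2 h=24  …--*-*-[-]------…
gen 5: q3 h=25  …-*-*-*[-]------…
gen 6: q2 h=26  …*-*-*-[-]------…
gen 7: q3 h=27  …-*-*-*[-]------…
gen 8: q2 h=28  …*-*-*-[-]------…
gen 9: q3 h=29  …-*-*-*[-]------…
gen 10: q2 h=30  …*-*-*-[-]------…
gen 11: q3 h=31  …-*-*-*[-]------…
gen 12: q2 h=32  …*-*-*-[-]------…
gen 13: q3 h=33  …-*-*-*[-]------…
gen 14: q2 h=34  …*-*-*-[-]------|
gen 15: q3 h=35  …-*-*-*[-]-----|
gen 16: q2 h=36  …*-*-*-[-]----|
gen 17: q3 h=37  …-*-*-*[-]---|
gen 18: q2 h=38  …*-*-*-[-]--|
gen 19: q3 h=39  …-*-*-*[-]-|
gen 20: q2 h=40  …*-*-*-[-]|
gen 21: q3 h=40  …*-*-*-[*]|
gen 22: q1 h=39  …-*-*-*[-]*|
gen 23: q1 h=38  …*-*-*-[*]**|
gen 24: q1 h=37  …-*-*-*[-]-**|
gen 25: q1 h=36  …*-*-*-[*]*-**|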